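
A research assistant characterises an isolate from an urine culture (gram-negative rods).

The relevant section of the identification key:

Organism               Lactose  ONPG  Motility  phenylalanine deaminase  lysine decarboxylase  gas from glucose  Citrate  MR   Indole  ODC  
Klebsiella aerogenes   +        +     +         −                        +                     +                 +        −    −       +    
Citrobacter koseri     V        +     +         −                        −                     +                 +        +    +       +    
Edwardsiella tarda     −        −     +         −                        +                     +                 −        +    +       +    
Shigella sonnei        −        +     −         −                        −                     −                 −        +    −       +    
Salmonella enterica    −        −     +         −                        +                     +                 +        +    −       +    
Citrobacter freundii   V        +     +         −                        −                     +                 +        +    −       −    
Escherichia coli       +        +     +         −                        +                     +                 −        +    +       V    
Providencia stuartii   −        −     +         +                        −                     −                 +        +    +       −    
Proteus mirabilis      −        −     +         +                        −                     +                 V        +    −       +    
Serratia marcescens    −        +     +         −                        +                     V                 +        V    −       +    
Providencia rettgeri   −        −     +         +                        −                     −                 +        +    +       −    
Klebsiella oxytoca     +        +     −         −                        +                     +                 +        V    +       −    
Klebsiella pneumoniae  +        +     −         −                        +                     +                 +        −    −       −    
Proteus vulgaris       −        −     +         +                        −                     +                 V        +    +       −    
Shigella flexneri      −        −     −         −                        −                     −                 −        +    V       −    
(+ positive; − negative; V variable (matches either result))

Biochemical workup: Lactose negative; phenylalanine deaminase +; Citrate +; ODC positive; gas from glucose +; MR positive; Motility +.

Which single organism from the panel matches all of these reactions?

MR +: excludes Klebsiella aerogenes, Klebsiella pneumoniae — 13 left.
ODC +: excludes 6 organisms — 7 left.
Citrate +: excludes Edwardsiella tarda, Shigella sonnei, Escherichia coli — 4 left.
gas from glucose +: all 4 remaining candidates are consistent.
Lactose −: all 4 remaining candidates are consistent.
phenylalanine deaminase +: excludes Citrobacter koseri, Salmonella enterica, Serratia marcescens — 1 left.
Motility +: the one remaining candidate is consistent.

Proteus mirabilis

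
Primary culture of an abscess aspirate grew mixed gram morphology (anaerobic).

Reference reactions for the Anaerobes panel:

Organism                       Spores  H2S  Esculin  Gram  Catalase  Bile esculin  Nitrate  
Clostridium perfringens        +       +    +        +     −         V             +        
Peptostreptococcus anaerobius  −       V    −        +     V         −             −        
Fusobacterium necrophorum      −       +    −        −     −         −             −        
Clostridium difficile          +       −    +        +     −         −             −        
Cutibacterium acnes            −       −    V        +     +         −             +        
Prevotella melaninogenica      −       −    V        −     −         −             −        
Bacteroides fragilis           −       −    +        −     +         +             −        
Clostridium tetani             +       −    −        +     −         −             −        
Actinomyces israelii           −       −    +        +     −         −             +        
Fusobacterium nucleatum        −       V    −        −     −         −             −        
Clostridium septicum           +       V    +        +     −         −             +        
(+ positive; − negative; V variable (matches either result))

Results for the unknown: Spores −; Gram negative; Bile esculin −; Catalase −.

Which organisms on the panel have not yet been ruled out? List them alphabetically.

Catalase −: excludes Cutibacterium acnes, Bacteroides fragilis — 9 left.
Bile esculin −: all 9 remaining candidates are consistent.
Spores −: excludes Clostridium perfringens, Clostridium difficile, Clostridium tetani, Clostridium septicum — 5 left.
Gram −: excludes Peptostreptococcus anaerobius, Actinomyces israelii — 3 left.

Fusobacterium necrophorum, Fusobacterium nucleatum, Prevotella melaninogenica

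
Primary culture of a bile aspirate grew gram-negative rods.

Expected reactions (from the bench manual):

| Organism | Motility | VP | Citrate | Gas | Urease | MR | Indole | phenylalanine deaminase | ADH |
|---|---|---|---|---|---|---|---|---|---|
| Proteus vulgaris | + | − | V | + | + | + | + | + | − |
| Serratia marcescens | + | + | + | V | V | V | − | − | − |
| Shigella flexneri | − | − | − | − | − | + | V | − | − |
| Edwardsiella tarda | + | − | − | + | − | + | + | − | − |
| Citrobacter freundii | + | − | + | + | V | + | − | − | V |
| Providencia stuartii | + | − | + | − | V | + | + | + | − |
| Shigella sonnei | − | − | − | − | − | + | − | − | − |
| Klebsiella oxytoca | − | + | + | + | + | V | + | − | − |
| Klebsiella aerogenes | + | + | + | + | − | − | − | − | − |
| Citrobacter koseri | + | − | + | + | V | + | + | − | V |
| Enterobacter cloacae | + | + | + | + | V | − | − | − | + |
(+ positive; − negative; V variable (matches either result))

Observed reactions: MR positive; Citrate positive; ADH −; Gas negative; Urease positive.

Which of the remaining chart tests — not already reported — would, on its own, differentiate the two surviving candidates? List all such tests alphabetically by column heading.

Indole, phenylalanine deaminase, VP

MR +: excludes Klebsiella aerogenes, Enterobacter cloacae — 9 left.
Urease +: excludes Shigella flexneri, Edwardsiella tarda, Shigella sonnei — 6 left.
Citrate +: all 6 remaining candidates are consistent.
ADH −: all 6 remaining candidates are consistent.
Gas −: excludes Proteus vulgaris, Citrobacter freundii, Klebsiella oxytoca, Citrobacter koseri — 2 left.
Two candidates remain: Providencia stuartii and Serratia marcescens.
  Motility: + vs + — same for both, does not separate.
  VP: Providencia stuartii −, Serratia marcescens + — discriminates.
  Indole: Providencia stuartii +, Serratia marcescens − — discriminates.
  phenylalanine deaminase: Providencia stuartii +, Serratia marcescens − — discriminates.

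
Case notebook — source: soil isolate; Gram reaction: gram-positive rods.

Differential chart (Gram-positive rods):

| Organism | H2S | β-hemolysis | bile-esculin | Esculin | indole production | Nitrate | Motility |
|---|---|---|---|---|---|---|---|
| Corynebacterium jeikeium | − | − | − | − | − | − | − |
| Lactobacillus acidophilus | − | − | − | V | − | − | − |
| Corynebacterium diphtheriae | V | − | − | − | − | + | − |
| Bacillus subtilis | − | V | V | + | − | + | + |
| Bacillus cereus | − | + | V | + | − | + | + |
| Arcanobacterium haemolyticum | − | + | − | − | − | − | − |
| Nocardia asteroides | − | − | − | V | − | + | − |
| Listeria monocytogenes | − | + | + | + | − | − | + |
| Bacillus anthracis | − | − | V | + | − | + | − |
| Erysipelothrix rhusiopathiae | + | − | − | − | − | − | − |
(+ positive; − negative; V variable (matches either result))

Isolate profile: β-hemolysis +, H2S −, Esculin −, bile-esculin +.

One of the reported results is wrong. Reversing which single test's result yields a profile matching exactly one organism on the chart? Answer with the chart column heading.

As reported, no row in the chart matches all 4 reactions.
Reversing β-hemolysis → still no organism matches.
Reversing H2S → still no organism matches.
Reversing bile-esculin (to −) → unique match: Arcanobacterium haemolyticum.
Reversing Esculin → 3 organisms match (not unique).

bile-esculin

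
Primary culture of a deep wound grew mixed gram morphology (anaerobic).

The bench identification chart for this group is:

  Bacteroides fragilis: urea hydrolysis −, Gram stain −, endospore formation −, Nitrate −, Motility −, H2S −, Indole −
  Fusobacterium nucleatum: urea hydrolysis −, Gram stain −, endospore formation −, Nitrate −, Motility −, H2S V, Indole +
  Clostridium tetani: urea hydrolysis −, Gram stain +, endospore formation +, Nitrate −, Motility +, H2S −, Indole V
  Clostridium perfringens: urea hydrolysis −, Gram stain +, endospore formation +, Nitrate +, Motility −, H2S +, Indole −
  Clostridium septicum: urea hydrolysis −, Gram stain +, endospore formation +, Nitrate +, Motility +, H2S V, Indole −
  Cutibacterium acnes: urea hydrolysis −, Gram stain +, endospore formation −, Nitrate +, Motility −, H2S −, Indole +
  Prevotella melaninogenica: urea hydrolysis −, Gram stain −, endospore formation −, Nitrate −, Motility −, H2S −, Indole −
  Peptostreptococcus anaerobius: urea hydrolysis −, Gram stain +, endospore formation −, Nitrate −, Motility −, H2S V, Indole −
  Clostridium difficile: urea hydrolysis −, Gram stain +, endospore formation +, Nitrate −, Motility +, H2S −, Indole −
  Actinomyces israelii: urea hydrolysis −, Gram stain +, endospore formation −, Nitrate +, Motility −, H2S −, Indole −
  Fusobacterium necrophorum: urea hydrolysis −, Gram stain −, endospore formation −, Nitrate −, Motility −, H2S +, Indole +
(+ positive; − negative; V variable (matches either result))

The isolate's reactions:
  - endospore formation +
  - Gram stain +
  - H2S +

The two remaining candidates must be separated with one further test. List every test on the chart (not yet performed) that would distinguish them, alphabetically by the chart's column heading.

H2S +: excludes 6 organisms — 5 left.
endospore formation +: excludes Fusobacterium nucleatum, Peptostreptococcus anaerobius, Fusobacterium necrophorum — 2 left.
Gram stain +: all 2 remaining candidates are consistent.
Two candidates remain: Clostridium perfringens and Clostridium septicum.
  urea hydrolysis: − vs − — same for both, does not separate.
  Nitrate: + vs + — same for both, does not separate.
  Motility: Clostridium perfringens −, Clostridium septicum + — discriminates.
  Indole: − vs − — same for both, does not separate.

Motility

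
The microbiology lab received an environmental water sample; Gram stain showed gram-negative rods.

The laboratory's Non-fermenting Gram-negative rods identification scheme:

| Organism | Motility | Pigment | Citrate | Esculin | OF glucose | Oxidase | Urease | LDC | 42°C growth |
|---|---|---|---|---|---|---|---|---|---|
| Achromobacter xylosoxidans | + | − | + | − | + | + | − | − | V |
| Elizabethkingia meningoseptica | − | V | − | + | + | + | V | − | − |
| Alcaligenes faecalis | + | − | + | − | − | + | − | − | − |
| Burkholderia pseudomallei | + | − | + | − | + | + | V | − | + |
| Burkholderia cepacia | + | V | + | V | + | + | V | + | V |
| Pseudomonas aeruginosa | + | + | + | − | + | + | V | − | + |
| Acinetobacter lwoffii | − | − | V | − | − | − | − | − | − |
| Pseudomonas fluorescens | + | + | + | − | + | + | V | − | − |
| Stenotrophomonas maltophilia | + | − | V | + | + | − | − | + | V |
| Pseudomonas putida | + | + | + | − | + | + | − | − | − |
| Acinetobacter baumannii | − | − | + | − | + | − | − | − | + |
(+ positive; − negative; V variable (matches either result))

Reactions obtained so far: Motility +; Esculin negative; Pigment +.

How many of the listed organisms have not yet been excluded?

Motility +: excludes Elizabethkingia meningoseptica, Acinetobacter lwoffii, Acinetobacter baumannii — 8 left.
Pigment +: excludes Achromobacter xylosoxidans, Alcaligenes faecalis, Burkholderia pseudomallei, Stenotrophomonas maltophilia — 4 left.
Esculin −: all 4 remaining candidates are consistent.
Still consistent: Burkholderia cepacia, Pseudomonas aeruginosa, Pseudomonas fluorescens, Pseudomonas putida.

4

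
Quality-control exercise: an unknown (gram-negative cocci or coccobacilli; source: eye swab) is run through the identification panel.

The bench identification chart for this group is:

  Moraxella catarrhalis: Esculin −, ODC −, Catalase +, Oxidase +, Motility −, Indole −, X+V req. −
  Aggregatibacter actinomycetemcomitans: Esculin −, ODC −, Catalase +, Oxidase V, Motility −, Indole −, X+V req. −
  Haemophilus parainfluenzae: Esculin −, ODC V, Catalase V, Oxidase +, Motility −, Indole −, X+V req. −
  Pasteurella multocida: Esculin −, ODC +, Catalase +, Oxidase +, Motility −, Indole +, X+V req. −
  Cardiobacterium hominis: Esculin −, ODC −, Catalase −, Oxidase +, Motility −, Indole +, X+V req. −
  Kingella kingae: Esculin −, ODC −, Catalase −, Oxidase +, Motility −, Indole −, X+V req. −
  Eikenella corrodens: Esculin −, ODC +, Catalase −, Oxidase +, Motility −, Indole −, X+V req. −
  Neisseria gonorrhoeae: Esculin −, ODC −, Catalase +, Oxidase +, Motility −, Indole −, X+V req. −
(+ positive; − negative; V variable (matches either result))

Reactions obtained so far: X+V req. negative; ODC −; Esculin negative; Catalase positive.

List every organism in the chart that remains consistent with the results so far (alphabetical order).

Aggregatibacter actinomycetemcomitans, Haemophilus parainfluenzae, Moraxella catarrhalis, Neisseria gonorrhoeae

Esculin −: all 8 remaining candidates are consistent.
X+V req. −: all 8 remaining candidates are consistent.
ODC −: excludes Pasteurella multocida, Eikenella corrodens — 6 left.
Catalase +: excludes Cardiobacterium hominis, Kingella kingae — 4 left.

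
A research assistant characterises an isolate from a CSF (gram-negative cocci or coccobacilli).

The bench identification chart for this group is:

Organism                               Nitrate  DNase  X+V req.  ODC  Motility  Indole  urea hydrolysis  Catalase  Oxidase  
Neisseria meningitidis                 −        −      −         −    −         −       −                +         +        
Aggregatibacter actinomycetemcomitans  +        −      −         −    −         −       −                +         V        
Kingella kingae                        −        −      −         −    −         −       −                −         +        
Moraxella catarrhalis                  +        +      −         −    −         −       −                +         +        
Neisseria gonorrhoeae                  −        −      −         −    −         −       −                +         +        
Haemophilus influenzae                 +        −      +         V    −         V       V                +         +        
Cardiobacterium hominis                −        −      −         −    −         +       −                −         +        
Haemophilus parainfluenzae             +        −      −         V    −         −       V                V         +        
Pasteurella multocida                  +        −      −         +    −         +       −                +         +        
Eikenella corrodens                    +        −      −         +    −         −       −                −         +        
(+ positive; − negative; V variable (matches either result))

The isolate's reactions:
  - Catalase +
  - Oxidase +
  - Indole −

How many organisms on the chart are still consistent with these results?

6

Oxidase +: all 10 remaining candidates are consistent.
Indole −: excludes Cardiobacterium hominis, Pasteurella multocida — 8 left.
Catalase +: excludes Kingella kingae, Eikenella corrodens — 6 left.
Still consistent: Aggregatibacter actinomycetemcomitans, Haemophilus influenzae, Haemophilus parainfluenzae, Moraxella catarrhalis, Neisseria gonorrhoeae, Neisseria meningitidis.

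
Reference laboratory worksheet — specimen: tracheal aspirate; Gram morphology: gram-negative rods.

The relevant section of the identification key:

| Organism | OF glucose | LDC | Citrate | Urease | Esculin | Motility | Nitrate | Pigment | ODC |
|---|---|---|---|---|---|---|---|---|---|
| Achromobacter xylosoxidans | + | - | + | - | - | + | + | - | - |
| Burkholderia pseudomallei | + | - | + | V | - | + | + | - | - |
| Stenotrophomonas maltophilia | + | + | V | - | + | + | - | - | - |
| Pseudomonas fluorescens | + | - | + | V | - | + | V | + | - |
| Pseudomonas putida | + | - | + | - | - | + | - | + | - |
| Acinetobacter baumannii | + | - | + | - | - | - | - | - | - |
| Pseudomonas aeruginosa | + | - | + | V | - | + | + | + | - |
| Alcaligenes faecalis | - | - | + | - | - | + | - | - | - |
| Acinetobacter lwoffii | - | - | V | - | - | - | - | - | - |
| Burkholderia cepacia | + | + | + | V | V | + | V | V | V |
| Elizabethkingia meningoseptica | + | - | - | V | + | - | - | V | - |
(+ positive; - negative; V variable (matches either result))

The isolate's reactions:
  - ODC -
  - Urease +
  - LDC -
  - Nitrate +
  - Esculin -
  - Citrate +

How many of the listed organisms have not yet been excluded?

Citrate +: excludes Elizabethkingia meningoseptica — 10 left.
Esculin -: excludes Stenotrophomonas maltophilia — 9 left.
Nitrate +: excludes Pseudomonas putida, Acinetobacter baumannii, Alcaligenes faecalis, Acinetobacter lwoffii — 5 left.
ODC -: all 5 remaining candidates are consistent.
Urease +: excludes Achromobacter xylosoxidans — 4 left.
LDC -: excludes Burkholderia cepacia — 3 left.
Still consistent: Burkholderia pseudomallei, Pseudomonas aeruginosa, Pseudomonas fluorescens.

3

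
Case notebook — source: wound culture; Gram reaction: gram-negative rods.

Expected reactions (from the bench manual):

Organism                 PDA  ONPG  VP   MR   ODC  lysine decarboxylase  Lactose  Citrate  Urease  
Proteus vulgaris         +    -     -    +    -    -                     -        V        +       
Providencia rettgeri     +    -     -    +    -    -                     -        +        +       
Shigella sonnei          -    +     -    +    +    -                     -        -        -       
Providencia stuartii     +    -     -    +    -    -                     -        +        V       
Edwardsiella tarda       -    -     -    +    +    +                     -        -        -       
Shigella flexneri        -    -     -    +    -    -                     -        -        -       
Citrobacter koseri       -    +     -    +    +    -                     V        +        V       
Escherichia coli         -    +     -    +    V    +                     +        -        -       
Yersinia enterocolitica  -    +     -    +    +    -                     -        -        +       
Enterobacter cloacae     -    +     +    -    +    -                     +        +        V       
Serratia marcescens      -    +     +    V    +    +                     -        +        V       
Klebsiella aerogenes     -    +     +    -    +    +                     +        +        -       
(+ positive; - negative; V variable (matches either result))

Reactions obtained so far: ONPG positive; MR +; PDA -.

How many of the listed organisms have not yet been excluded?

5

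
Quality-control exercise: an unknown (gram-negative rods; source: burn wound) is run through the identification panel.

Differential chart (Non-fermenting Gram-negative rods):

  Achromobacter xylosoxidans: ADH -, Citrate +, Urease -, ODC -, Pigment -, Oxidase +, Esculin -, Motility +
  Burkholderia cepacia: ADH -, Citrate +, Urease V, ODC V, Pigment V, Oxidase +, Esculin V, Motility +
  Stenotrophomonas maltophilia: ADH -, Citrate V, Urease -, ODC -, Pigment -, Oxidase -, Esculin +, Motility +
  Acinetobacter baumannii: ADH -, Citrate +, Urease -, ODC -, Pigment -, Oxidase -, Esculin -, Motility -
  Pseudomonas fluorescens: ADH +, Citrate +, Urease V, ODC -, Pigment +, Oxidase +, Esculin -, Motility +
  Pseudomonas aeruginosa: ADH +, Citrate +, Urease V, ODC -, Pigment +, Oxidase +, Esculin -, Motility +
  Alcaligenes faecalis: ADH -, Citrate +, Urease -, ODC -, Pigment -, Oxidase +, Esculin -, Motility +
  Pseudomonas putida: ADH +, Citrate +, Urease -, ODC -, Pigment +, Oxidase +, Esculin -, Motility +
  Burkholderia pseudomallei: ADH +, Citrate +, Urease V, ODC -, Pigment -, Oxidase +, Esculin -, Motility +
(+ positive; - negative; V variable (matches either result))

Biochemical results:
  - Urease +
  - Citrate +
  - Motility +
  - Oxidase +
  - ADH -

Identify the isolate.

Motility +: excludes Acinetobacter baumannii — 8 left.
ADH -: excludes Pseudomonas fluorescens, Pseudomonas aeruginosa, Pseudomonas putida, Burkholderia pseudomallei — 4 left.
Urease +: excludes Achromobacter xylosoxidans, Stenotrophomonas maltophilia, Alcaligenes faecalis — 1 left.
Citrate +: the one remaining candidate is consistent.
Oxidase +: the one remaining candidate is consistent.

Burkholderia cepacia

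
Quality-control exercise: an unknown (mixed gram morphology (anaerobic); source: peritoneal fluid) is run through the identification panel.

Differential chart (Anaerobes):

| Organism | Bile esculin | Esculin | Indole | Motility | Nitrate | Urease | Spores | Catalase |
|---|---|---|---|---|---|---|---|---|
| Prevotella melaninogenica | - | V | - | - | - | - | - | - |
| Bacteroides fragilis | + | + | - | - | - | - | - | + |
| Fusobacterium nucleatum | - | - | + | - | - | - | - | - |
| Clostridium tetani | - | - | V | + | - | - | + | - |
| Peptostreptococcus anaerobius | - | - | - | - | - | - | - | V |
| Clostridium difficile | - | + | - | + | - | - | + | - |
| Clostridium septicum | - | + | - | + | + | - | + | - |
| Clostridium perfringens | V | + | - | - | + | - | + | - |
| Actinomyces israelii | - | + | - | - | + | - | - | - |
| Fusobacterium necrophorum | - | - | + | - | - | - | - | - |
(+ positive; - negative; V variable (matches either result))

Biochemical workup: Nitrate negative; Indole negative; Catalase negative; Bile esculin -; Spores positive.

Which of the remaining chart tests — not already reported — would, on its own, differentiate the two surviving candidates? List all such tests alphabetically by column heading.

Esculin

Indole -: excludes Fusobacterium nucleatum, Fusobacterium necrophorum — 8 left.
Nitrate -: excludes Clostridium septicum, Clostridium perfringens, Actinomyces israelii — 5 left.
Bile esculin -: excludes Bacteroides fragilis — 4 left.
Catalase -: all 4 remaining candidates are consistent.
Spores +: excludes Prevotella melaninogenica, Peptostreptococcus anaerobius — 2 left.
Two candidates remain: Clostridium difficile and Clostridium tetani.
  Esculin: Clostridium difficile +, Clostridium tetani - — discriminates.
  Motility: + vs + — same for both, does not separate.
  Urease: - vs - — same for both, does not separate.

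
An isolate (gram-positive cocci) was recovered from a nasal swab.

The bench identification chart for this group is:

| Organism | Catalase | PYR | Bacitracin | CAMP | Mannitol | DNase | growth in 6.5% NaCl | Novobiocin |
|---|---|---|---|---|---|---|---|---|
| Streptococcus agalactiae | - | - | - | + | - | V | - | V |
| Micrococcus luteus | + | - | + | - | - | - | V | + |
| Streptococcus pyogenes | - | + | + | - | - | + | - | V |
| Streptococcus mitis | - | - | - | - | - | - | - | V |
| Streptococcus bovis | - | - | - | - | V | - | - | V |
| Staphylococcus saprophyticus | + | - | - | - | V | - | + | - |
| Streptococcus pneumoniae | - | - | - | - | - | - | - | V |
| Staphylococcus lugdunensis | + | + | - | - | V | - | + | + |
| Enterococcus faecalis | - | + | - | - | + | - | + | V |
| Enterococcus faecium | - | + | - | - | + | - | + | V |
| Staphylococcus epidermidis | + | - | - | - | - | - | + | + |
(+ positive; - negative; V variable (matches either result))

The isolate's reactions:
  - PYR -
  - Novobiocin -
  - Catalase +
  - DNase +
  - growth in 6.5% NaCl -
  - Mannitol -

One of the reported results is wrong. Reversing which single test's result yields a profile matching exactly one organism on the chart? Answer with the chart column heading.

As reported, no row in the chart matches all 6 reactions.
Reversing Mannitol → still no organism matches.
Reversing Novobiocin → still no organism matches.
Reversing growth in 6.5% NaCl → still no organism matches.
Reversing PYR → still no organism matches.
Reversing DNase → still no organism matches.
Reversing Catalase (to -) → unique match: Streptococcus agalactiae.

Catalase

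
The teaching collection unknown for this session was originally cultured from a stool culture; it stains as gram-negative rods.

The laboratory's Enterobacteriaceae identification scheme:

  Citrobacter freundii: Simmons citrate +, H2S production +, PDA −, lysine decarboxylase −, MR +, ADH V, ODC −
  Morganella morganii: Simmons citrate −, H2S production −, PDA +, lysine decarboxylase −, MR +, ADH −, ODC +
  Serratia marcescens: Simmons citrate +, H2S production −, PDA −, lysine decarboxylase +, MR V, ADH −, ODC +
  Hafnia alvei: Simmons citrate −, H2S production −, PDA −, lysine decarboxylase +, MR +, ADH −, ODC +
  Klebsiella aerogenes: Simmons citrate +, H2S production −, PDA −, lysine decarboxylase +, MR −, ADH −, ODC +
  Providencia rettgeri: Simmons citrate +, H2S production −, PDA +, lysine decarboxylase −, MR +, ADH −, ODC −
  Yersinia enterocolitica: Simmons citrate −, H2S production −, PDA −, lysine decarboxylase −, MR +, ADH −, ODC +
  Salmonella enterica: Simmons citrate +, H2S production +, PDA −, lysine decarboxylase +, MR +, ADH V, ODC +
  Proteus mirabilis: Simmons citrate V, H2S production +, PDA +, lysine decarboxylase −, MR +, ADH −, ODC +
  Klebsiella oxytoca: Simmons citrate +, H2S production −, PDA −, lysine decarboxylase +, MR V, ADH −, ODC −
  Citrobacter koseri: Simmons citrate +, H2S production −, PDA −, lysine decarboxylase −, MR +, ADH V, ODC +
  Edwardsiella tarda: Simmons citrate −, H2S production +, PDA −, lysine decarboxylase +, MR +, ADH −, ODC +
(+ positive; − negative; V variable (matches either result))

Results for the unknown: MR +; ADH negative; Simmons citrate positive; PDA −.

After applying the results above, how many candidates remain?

5

PDA −: excludes Morganella morganii, Providencia rettgeri, Proteus mirabilis — 9 left.
MR +: excludes Klebsiella aerogenes — 8 left.
ADH −: all 8 remaining candidates are consistent.
Simmons citrate +: excludes Hafnia alvei, Yersinia enterocolitica, Edwardsiella tarda — 5 left.
Still consistent: Citrobacter freundii, Citrobacter koseri, Klebsiella oxytoca, Salmonella enterica, Serratia marcescens.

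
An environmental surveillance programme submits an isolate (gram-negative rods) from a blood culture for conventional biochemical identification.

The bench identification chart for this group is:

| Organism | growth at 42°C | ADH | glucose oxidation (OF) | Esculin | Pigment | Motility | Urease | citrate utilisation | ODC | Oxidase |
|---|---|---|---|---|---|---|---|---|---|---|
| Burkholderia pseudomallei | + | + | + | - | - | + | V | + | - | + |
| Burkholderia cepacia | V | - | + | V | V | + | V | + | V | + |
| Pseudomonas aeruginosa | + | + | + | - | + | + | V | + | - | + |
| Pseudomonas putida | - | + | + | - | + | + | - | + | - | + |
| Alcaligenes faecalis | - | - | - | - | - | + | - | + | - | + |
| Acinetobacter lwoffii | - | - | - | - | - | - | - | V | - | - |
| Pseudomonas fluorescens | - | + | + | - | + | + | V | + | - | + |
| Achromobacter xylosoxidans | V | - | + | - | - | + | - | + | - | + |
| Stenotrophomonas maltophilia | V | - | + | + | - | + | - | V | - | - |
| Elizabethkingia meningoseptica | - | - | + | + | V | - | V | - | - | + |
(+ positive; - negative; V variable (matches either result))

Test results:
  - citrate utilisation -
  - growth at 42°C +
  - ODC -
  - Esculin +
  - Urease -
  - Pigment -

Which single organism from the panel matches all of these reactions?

growth at 42°C +: excludes 5 organisms — 5 left.
Pigment -: excludes Pseudomonas aeruginosa — 4 left.
Esculin +: excludes Burkholderia pseudomallei, Achromobacter xylosoxidans — 2 left.
ODC -: all 2 remaining candidates are consistent.
Urease -: all 2 remaining candidates are consistent.
citrate utilisation -: excludes Burkholderia cepacia — 1 left.

Stenotrophomonas maltophilia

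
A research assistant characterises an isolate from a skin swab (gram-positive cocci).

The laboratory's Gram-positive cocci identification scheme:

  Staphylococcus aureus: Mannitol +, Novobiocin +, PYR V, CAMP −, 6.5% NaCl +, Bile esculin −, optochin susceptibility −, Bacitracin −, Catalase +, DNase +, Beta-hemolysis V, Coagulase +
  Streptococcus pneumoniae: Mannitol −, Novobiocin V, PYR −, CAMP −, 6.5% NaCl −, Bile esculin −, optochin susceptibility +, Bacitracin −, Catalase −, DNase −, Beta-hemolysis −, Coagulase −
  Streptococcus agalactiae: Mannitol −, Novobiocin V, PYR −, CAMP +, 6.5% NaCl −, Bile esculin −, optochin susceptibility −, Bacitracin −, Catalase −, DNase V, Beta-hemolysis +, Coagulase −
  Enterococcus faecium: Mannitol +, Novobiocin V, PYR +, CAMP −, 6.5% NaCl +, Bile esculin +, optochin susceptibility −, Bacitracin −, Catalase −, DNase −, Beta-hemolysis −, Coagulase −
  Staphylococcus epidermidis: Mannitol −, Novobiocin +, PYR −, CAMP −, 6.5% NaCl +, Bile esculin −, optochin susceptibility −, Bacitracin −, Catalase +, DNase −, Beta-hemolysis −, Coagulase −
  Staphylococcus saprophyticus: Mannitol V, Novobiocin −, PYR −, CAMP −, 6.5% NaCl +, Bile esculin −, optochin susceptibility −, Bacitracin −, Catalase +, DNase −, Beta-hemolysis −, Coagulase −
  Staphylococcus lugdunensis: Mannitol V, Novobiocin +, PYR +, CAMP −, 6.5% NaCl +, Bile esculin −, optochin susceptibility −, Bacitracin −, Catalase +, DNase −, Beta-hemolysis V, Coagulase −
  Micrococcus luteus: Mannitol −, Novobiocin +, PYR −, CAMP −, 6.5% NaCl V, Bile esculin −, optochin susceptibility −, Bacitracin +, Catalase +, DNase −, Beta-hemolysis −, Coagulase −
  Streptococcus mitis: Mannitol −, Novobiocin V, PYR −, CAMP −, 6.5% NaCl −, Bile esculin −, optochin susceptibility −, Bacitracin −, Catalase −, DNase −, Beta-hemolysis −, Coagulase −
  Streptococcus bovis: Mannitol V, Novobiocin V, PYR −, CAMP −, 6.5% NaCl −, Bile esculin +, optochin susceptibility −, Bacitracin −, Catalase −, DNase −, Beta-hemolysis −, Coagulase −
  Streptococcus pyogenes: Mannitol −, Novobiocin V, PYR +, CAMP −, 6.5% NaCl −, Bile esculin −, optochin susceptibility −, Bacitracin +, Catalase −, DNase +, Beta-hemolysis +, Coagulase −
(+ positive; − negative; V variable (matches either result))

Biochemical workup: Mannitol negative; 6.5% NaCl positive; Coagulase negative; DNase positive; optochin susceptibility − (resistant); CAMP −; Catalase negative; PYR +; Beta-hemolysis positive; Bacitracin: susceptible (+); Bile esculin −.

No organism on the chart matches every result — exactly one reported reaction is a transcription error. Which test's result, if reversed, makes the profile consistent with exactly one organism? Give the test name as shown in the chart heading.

6.5% NaCl

As reported, no row in the chart matches all 11 reactions.
Reversing Bile esculin → still no organism matches.
Reversing Beta-hemolysis → still no organism matches.
Reversing DNase → still no organism matches.
Reversing PYR → still no organism matches.
Reversing CAMP → still no organism matches.
Reversing Coagulase → still no organism matches.
Reversing Catalase → still no organism matches.
Reversing 6.5% NaCl (to −) → unique match: Streptococcus pyogenes.
Reversing Mannitol → still no organism matches.
Reversing Bacitracin → still no organism matches.
Reversing optochin susceptibility → still no organism matches.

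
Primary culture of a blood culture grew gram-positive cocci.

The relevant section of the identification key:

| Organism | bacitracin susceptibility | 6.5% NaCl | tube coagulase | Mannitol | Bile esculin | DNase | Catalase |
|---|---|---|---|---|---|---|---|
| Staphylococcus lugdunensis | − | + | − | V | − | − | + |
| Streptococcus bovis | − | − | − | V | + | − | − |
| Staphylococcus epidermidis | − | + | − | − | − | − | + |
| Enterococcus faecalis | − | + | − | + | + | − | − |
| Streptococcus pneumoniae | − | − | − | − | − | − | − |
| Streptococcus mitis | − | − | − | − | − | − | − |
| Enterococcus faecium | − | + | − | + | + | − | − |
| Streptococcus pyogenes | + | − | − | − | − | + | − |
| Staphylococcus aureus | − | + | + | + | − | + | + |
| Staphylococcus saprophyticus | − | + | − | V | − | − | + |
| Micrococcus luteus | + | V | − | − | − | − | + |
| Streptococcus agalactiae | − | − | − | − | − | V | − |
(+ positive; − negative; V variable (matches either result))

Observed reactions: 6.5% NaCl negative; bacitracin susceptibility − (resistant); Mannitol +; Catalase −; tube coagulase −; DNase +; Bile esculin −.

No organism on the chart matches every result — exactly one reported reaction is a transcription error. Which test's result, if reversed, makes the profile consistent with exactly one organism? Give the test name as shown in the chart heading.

Mannitol

As reported, no row in the chart matches all 7 reactions.
Reversing bacitracin susceptibility → still no organism matches.
Reversing 6.5% NaCl → still no organism matches.
Reversing DNase → still no organism matches.
Reversing Catalase → still no organism matches.
Reversing Mannitol (to −) → unique match: Streptococcus agalactiae.
Reversing tube coagulase → still no organism matches.
Reversing Bile esculin → still no organism matches.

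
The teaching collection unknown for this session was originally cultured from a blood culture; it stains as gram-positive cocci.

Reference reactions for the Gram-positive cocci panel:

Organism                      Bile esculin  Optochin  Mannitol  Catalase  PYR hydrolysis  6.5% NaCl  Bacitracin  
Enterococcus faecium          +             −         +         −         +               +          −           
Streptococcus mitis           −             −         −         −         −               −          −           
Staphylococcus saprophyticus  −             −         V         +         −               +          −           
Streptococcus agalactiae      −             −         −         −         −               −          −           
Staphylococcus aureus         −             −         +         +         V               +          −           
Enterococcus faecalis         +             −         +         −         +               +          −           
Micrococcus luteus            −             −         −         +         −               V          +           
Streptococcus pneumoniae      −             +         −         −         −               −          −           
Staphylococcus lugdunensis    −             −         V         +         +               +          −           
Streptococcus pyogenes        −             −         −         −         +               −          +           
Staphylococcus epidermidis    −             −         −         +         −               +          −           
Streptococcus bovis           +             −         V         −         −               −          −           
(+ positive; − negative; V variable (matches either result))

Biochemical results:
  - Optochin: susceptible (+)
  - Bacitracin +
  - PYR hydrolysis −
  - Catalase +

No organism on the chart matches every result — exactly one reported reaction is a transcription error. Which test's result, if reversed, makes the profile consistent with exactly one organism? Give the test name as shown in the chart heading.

As reported, no row in the chart matches all 4 reactions.
Reversing Optochin (to −) → unique match: Micrococcus luteus.
Reversing Catalase → still no organism matches.
Reversing PYR hydrolysis → still no organism matches.
Reversing Bacitracin → still no organism matches.

Optochin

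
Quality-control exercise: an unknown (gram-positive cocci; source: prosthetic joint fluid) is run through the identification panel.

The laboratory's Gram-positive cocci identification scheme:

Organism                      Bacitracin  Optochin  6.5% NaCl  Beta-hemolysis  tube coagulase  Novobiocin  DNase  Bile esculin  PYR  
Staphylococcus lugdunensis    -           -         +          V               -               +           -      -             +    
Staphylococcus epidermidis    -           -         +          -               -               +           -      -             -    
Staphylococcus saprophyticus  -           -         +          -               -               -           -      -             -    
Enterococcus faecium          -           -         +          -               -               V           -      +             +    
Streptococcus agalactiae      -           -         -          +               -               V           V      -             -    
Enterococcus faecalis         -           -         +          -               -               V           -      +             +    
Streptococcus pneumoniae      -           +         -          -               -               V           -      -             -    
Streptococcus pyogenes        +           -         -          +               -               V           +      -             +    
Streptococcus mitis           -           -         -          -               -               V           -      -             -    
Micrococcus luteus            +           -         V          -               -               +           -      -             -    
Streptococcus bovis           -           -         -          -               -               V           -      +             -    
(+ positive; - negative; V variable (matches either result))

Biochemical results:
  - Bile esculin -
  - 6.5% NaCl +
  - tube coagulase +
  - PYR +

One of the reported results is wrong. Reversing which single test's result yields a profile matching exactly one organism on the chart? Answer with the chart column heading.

As reported, no row in the chart matches all 4 reactions.
Reversing Bile esculin → still no organism matches.
Reversing tube coagulase (to -) → unique match: Staphylococcus lugdunensis.
Reversing 6.5% NaCl → still no organism matches.
Reversing PYR → still no organism matches.

tube coagulase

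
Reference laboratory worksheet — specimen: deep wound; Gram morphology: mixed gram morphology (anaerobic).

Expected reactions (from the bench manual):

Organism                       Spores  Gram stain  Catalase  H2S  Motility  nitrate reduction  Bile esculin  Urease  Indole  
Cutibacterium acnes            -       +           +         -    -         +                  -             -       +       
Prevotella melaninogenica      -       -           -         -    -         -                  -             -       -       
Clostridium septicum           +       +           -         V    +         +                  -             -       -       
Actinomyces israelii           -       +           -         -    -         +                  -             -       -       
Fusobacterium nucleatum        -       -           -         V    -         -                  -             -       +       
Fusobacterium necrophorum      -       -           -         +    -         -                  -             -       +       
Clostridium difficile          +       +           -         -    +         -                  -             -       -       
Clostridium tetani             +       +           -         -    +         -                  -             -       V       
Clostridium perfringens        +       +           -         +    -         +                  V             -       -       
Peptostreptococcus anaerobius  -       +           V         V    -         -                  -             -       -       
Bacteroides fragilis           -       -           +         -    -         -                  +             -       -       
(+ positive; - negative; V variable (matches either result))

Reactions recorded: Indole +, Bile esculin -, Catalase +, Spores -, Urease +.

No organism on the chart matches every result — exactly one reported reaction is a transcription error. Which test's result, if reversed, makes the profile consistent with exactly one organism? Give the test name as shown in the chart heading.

As reported, no row in the chart matches all 5 reactions.
Reversing Bile esculin → still no organism matches.
Reversing Spores → still no organism matches.
Reversing Catalase → still no organism matches.
Reversing Indole → still no organism matches.
Reversing Urease (to -) → unique match: Cutibacterium acnes.

Urease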